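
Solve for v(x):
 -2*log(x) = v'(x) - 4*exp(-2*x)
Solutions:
 v(x) = C1 - 2*x*log(x) + 2*x - 2*exp(-2*x)


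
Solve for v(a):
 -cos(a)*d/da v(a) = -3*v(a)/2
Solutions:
 v(a) = C1*(sin(a) + 1)^(3/4)/(sin(a) - 1)^(3/4)


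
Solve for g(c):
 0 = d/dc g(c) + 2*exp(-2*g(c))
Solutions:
 g(c) = log(-sqrt(C1 - 4*c))
 g(c) = log(C1 - 4*c)/2


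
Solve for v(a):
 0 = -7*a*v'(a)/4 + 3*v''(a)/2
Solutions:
 v(a) = C1 + C2*erfi(sqrt(21)*a/6)


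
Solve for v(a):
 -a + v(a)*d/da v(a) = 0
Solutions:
 v(a) = -sqrt(C1 + a^2)
 v(a) = sqrt(C1 + a^2)


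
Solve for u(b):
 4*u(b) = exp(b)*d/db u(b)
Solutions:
 u(b) = C1*exp(-4*exp(-b))


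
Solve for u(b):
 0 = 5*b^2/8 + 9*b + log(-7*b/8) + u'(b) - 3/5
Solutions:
 u(b) = C1 - 5*b^3/24 - 9*b^2/2 - b*log(-b) + b*(-log(7) + 8/5 + 3*log(2))


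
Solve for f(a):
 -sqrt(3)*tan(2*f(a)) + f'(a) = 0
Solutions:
 f(a) = -asin(C1*exp(2*sqrt(3)*a))/2 + pi/2
 f(a) = asin(C1*exp(2*sqrt(3)*a))/2


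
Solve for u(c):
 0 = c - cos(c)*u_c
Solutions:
 u(c) = C1 + Integral(c/cos(c), c)


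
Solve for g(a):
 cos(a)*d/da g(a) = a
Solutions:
 g(a) = C1 + Integral(a/cos(a), a)


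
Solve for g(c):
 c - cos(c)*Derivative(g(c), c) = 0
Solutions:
 g(c) = C1 + Integral(c/cos(c), c)


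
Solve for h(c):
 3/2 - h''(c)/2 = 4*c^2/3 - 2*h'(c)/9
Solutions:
 h(c) = C1 + C2*exp(4*c/9) + 2*c^3 + 27*c^2/2 + 54*c


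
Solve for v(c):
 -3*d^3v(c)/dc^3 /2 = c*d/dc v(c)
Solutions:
 v(c) = C1 + Integral(C2*airyai(-2^(1/3)*3^(2/3)*c/3) + C3*airybi(-2^(1/3)*3^(2/3)*c/3), c)


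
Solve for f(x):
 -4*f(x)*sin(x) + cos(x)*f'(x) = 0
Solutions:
 f(x) = C1/cos(x)^4


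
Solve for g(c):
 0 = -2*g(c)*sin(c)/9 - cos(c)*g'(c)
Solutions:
 g(c) = C1*cos(c)^(2/9)


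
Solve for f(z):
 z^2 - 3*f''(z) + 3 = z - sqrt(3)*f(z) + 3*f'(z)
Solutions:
 f(z) = C1*exp(z*(-3 + sqrt(3)*sqrt(3 + 4*sqrt(3)))/6) + C2*exp(-z*(3 + sqrt(3)*sqrt(3 + 4*sqrt(3)))/6) - sqrt(3)*z^2/3 - 2*z + sqrt(3)*z/3 - 3*sqrt(3) - 1


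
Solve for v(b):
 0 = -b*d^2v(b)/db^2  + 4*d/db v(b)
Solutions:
 v(b) = C1 + C2*b^5


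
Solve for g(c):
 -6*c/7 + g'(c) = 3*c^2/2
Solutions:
 g(c) = C1 + c^3/2 + 3*c^2/7


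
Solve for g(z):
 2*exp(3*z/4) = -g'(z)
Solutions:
 g(z) = C1 - 8*exp(3*z/4)/3


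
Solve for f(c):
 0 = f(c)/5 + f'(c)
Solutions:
 f(c) = C1*exp(-c/5)


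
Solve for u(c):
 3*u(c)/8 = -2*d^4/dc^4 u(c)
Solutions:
 u(c) = (C1*sin(sqrt(2)*3^(1/4)*c/4) + C2*cos(sqrt(2)*3^(1/4)*c/4))*exp(-sqrt(2)*3^(1/4)*c/4) + (C3*sin(sqrt(2)*3^(1/4)*c/4) + C4*cos(sqrt(2)*3^(1/4)*c/4))*exp(sqrt(2)*3^(1/4)*c/4)


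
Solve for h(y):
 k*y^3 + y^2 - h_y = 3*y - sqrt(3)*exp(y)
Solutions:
 h(y) = C1 + k*y^4/4 + y^3/3 - 3*y^2/2 + sqrt(3)*exp(y)


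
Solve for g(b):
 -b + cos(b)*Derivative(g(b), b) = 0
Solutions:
 g(b) = C1 + Integral(b/cos(b), b)


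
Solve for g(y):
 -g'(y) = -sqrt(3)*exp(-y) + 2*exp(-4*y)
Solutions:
 g(y) = C1 - sqrt(3)*exp(-y) + exp(-4*y)/2


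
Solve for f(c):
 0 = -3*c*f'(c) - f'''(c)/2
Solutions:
 f(c) = C1 + Integral(C2*airyai(-6^(1/3)*c) + C3*airybi(-6^(1/3)*c), c)


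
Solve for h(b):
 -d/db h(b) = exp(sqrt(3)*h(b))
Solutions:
 h(b) = sqrt(3)*(2*log(1/(C1 + b)) - log(3))/6


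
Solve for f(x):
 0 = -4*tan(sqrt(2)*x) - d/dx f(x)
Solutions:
 f(x) = C1 + 2*sqrt(2)*log(cos(sqrt(2)*x))


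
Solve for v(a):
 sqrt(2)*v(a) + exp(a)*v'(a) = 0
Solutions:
 v(a) = C1*exp(sqrt(2)*exp(-a))


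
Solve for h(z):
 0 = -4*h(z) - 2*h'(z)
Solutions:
 h(z) = C1*exp(-2*z)


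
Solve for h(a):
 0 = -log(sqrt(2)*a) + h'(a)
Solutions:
 h(a) = C1 + a*log(a) - a + a*log(2)/2


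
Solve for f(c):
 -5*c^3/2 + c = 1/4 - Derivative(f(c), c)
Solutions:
 f(c) = C1 + 5*c^4/8 - c^2/2 + c/4


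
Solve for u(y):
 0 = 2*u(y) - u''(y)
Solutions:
 u(y) = C1*exp(-sqrt(2)*y) + C2*exp(sqrt(2)*y)


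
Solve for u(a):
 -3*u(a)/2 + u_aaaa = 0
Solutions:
 u(a) = C1*exp(-2^(3/4)*3^(1/4)*a/2) + C2*exp(2^(3/4)*3^(1/4)*a/2) + C3*sin(2^(3/4)*3^(1/4)*a/2) + C4*cos(2^(3/4)*3^(1/4)*a/2)


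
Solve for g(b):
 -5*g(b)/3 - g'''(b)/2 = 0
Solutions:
 g(b) = C3*exp(-10^(1/3)*3^(2/3)*b/3) + (C1*sin(10^(1/3)*3^(1/6)*b/2) + C2*cos(10^(1/3)*3^(1/6)*b/2))*exp(10^(1/3)*3^(2/3)*b/6)


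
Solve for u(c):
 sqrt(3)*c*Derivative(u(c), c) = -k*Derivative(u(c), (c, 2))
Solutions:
 u(c) = C1 + C2*sqrt(k)*erf(sqrt(2)*3^(1/4)*c*sqrt(1/k)/2)


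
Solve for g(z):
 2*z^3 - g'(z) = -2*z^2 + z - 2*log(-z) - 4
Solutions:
 g(z) = C1 + z^4/2 + 2*z^3/3 - z^2/2 + 2*z*log(-z) + 2*z


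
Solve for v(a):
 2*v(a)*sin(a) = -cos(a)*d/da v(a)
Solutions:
 v(a) = C1*cos(a)^2


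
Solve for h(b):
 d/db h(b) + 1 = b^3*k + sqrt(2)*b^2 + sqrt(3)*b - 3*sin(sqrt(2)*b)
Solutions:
 h(b) = C1 + b^4*k/4 + sqrt(2)*b^3/3 + sqrt(3)*b^2/2 - b + 3*sqrt(2)*cos(sqrt(2)*b)/2


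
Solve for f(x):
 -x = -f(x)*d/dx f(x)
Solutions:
 f(x) = -sqrt(C1 + x^2)
 f(x) = sqrt(C1 + x^2)


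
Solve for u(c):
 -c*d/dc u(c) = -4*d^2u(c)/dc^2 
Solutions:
 u(c) = C1 + C2*erfi(sqrt(2)*c/4)


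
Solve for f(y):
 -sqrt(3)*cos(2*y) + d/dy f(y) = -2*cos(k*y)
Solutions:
 f(y) = C1 + sqrt(3)*sin(2*y)/2 - 2*sin(k*y)/k


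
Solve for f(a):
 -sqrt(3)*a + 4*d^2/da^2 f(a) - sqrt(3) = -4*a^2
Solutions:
 f(a) = C1 + C2*a - a^4/12 + sqrt(3)*a^3/24 + sqrt(3)*a^2/8


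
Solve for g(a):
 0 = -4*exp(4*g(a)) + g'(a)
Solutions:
 g(a) = log(-(-1/(C1 + 16*a))^(1/4))
 g(a) = log(-1/(C1 + 16*a))/4
 g(a) = log(-I*(-1/(C1 + 16*a))^(1/4))
 g(a) = log(I*(-1/(C1 + 16*a))^(1/4))


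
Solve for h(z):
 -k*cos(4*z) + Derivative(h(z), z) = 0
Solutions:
 h(z) = C1 + k*sin(4*z)/4


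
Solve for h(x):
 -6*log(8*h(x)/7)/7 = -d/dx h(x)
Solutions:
 -7*Integral(1/(log(_y) - log(7) + 3*log(2)), (_y, h(x)))/6 = C1 - x


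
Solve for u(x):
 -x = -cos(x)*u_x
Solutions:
 u(x) = C1 + Integral(x/cos(x), x)


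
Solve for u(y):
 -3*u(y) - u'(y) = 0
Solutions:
 u(y) = C1*exp(-3*y)


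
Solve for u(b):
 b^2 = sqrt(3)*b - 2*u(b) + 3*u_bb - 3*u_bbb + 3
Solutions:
 u(b) = C1*exp(b*((3*sqrt(7) + 8)^(-1/3) + 2 + (3*sqrt(7) + 8)^(1/3))/6)*sin(sqrt(3)*b*(-(3*sqrt(7) + 8)^(1/3) + (3*sqrt(7) + 8)^(-1/3))/6) + C2*exp(b*((3*sqrt(7) + 8)^(-1/3) + 2 + (3*sqrt(7) + 8)^(1/3))/6)*cos(sqrt(3)*b*(-(3*sqrt(7) + 8)^(1/3) + (3*sqrt(7) + 8)^(-1/3))/6) + C3*exp(b*(-(3*sqrt(7) + 8)^(1/3) - 1/(3*sqrt(7) + 8)^(1/3) + 1)/3) - b^2/2 + sqrt(3)*b/2


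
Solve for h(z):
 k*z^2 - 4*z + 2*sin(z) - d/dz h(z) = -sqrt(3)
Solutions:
 h(z) = C1 + k*z^3/3 - 2*z^2 + sqrt(3)*z - 2*cos(z)


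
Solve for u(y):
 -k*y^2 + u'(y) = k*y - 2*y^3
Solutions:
 u(y) = C1 + k*y^3/3 + k*y^2/2 - y^4/2


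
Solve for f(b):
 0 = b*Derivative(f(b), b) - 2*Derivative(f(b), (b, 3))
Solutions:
 f(b) = C1 + Integral(C2*airyai(2^(2/3)*b/2) + C3*airybi(2^(2/3)*b/2), b)


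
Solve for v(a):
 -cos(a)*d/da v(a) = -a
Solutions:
 v(a) = C1 + Integral(a/cos(a), a)


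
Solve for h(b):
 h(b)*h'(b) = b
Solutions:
 h(b) = -sqrt(C1 + b^2)
 h(b) = sqrt(C1 + b^2)


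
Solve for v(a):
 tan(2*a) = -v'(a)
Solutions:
 v(a) = C1 + log(cos(2*a))/2


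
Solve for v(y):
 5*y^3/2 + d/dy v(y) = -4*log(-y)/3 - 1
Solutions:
 v(y) = C1 - 5*y^4/8 - 4*y*log(-y)/3 + y/3


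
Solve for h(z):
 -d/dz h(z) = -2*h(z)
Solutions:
 h(z) = C1*exp(2*z)


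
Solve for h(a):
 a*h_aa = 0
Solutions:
 h(a) = C1 + C2*a


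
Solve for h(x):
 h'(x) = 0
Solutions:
 h(x) = C1


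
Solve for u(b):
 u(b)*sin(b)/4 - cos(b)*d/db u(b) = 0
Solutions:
 u(b) = C1/cos(b)^(1/4)


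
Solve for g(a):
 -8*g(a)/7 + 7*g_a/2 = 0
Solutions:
 g(a) = C1*exp(16*a/49)


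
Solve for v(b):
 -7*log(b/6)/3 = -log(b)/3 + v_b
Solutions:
 v(b) = C1 - 2*b*log(b) + 2*b + 7*b*log(6)/3


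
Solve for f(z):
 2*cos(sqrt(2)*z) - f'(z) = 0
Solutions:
 f(z) = C1 + sqrt(2)*sin(sqrt(2)*z)


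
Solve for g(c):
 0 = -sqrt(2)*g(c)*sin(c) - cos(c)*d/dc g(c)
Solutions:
 g(c) = C1*cos(c)^(sqrt(2))


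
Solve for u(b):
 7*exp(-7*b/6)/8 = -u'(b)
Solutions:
 u(b) = C1 + 3*exp(-7*b/6)/4


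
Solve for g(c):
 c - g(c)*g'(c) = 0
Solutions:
 g(c) = -sqrt(C1 + c^2)
 g(c) = sqrt(C1 + c^2)


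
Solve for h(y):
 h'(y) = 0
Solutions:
 h(y) = C1


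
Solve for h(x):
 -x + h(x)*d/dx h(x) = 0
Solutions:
 h(x) = -sqrt(C1 + x^2)
 h(x) = sqrt(C1 + x^2)


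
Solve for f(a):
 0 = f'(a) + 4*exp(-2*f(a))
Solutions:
 f(a) = log(-sqrt(C1 - 8*a))
 f(a) = log(C1 - 8*a)/2


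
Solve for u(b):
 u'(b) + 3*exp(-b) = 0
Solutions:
 u(b) = C1 + 3*exp(-b)


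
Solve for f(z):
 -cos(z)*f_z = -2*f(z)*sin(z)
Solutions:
 f(z) = C1/cos(z)^2


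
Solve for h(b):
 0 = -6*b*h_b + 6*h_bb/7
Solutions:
 h(b) = C1 + C2*erfi(sqrt(14)*b/2)


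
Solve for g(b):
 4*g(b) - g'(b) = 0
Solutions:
 g(b) = C1*exp(4*b)


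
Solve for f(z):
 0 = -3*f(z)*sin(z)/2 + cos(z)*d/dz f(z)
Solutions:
 f(z) = C1/cos(z)^(3/2)


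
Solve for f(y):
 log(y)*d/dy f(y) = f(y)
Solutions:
 f(y) = C1*exp(li(y))


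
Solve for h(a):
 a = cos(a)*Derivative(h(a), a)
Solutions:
 h(a) = C1 + Integral(a/cos(a), a)


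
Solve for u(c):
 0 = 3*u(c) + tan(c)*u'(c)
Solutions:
 u(c) = C1/sin(c)^3


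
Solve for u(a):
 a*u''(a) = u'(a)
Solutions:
 u(a) = C1 + C2*a^2


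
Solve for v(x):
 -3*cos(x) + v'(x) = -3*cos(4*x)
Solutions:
 v(x) = C1 + 3*sin(x) - 3*sin(4*x)/4


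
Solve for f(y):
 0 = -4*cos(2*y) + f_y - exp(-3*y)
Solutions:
 f(y) = C1 + 2*sin(2*y) - exp(-3*y)/3


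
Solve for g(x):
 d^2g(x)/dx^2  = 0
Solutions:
 g(x) = C1 + C2*x


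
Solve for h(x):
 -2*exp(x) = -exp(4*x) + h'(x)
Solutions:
 h(x) = C1 + exp(4*x)/4 - 2*exp(x)


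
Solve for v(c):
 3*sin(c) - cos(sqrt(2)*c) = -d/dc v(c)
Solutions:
 v(c) = C1 + sqrt(2)*sin(sqrt(2)*c)/2 + 3*cos(c)


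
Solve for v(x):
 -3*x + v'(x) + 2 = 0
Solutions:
 v(x) = C1 + 3*x^2/2 - 2*x


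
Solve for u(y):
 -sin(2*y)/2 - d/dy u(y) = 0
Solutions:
 u(y) = C1 + cos(2*y)/4


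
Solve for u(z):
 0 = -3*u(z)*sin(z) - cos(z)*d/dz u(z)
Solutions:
 u(z) = C1*cos(z)^3


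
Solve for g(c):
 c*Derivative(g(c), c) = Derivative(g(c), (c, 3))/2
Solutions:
 g(c) = C1 + Integral(C2*airyai(2^(1/3)*c) + C3*airybi(2^(1/3)*c), c)


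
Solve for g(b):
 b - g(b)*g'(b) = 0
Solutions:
 g(b) = -sqrt(C1 + b^2)
 g(b) = sqrt(C1 + b^2)


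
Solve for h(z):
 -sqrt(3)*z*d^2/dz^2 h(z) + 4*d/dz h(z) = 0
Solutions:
 h(z) = C1 + C2*z^(1 + 4*sqrt(3)/3)


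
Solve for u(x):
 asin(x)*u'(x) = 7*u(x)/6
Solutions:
 u(x) = C1*exp(7*Integral(1/asin(x), x)/6)


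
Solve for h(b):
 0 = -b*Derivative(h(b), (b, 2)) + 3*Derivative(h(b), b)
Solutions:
 h(b) = C1 + C2*b^4


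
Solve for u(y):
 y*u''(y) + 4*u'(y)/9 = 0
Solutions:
 u(y) = C1 + C2*y^(5/9)


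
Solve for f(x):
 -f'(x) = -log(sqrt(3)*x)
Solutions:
 f(x) = C1 + x*log(x) - x + x*log(3)/2


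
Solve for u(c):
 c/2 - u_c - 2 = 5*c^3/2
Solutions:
 u(c) = C1 - 5*c^4/8 + c^2/4 - 2*c


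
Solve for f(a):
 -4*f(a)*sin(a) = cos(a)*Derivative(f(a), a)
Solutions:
 f(a) = C1*cos(a)^4


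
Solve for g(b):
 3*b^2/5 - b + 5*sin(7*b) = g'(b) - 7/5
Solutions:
 g(b) = C1 + b^3/5 - b^2/2 + 7*b/5 - 5*cos(7*b)/7


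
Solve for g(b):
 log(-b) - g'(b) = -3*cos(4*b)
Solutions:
 g(b) = C1 + b*log(-b) - b + 3*sin(4*b)/4


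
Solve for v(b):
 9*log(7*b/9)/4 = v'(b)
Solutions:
 v(b) = C1 + 9*b*log(b)/4 - 9*b*log(3)/2 - 9*b/4 + 9*b*log(7)/4


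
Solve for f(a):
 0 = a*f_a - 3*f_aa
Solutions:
 f(a) = C1 + C2*erfi(sqrt(6)*a/6)


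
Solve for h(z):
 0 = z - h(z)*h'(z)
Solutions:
 h(z) = -sqrt(C1 + z^2)
 h(z) = sqrt(C1 + z^2)


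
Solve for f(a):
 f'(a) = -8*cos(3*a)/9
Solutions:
 f(a) = C1 - 8*sin(3*a)/27


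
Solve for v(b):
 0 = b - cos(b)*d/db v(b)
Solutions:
 v(b) = C1 + Integral(b/cos(b), b)


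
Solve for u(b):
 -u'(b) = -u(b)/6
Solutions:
 u(b) = C1*exp(b/6)


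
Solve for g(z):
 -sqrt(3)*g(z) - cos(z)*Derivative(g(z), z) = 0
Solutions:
 g(z) = C1*(sin(z) - 1)^(sqrt(3)/2)/(sin(z) + 1)^(sqrt(3)/2)


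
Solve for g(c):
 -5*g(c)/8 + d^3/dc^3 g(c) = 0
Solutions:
 g(c) = C3*exp(5^(1/3)*c/2) + (C1*sin(sqrt(3)*5^(1/3)*c/4) + C2*cos(sqrt(3)*5^(1/3)*c/4))*exp(-5^(1/3)*c/4)


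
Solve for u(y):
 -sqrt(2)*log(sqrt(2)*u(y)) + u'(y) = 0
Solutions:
 -sqrt(2)*Integral(1/(2*log(_y) + log(2)), (_y, u(y))) = C1 - y


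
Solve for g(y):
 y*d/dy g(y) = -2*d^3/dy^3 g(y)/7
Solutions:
 g(y) = C1 + Integral(C2*airyai(-2^(2/3)*7^(1/3)*y/2) + C3*airybi(-2^(2/3)*7^(1/3)*y/2), y)


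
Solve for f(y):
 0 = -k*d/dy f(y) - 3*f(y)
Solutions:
 f(y) = C1*exp(-3*y/k)


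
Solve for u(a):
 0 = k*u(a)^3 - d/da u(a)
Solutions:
 u(a) = -sqrt(2)*sqrt(-1/(C1 + a*k))/2
 u(a) = sqrt(2)*sqrt(-1/(C1 + a*k))/2


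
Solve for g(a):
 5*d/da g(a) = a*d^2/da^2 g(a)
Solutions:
 g(a) = C1 + C2*a^6


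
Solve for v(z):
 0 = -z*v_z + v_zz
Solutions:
 v(z) = C1 + C2*erfi(sqrt(2)*z/2)


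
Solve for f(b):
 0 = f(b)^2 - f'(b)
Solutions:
 f(b) = -1/(C1 + b)


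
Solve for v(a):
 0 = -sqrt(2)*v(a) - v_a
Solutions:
 v(a) = C1*exp(-sqrt(2)*a)


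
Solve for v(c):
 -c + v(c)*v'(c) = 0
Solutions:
 v(c) = -sqrt(C1 + c^2)
 v(c) = sqrt(C1 + c^2)


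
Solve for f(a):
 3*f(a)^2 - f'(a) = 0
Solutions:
 f(a) = -1/(C1 + 3*a)


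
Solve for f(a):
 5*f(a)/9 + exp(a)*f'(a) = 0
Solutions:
 f(a) = C1*exp(5*exp(-a)/9)


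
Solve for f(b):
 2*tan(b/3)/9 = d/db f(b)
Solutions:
 f(b) = C1 - 2*log(cos(b/3))/3


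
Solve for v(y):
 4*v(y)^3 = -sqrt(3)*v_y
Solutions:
 v(y) = -sqrt(6)*sqrt(-1/(C1 - 4*sqrt(3)*y))/2
 v(y) = sqrt(6)*sqrt(-1/(C1 - 4*sqrt(3)*y))/2


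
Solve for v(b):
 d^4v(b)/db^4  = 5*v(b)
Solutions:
 v(b) = C1*exp(-5^(1/4)*b) + C2*exp(5^(1/4)*b) + C3*sin(5^(1/4)*b) + C4*cos(5^(1/4)*b)


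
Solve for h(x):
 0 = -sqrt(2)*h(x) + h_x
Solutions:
 h(x) = C1*exp(sqrt(2)*x)


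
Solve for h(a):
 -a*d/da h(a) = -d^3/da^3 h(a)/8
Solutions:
 h(a) = C1 + Integral(C2*airyai(2*a) + C3*airybi(2*a), a)


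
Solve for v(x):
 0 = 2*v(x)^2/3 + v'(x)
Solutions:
 v(x) = 3/(C1 + 2*x)


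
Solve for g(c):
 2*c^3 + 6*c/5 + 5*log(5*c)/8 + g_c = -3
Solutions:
 g(c) = C1 - c^4/2 - 3*c^2/5 - 5*c*log(c)/8 - 19*c/8 - 5*c*log(5)/8


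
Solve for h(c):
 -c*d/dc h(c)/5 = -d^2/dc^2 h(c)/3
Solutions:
 h(c) = C1 + C2*erfi(sqrt(30)*c/10)


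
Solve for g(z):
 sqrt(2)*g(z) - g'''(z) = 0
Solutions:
 g(z) = C3*exp(2^(1/6)*z) + (C1*sin(2^(1/6)*sqrt(3)*z/2) + C2*cos(2^(1/6)*sqrt(3)*z/2))*exp(-2^(1/6)*z/2)


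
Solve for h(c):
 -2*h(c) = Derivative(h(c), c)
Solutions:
 h(c) = C1*exp(-2*c)


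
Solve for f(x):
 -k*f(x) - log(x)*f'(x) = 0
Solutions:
 f(x) = C1*exp(-k*li(x))


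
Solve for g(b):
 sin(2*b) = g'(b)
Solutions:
 g(b) = C1 - cos(2*b)/2


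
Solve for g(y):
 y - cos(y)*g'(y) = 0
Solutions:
 g(y) = C1 + Integral(y/cos(y), y)


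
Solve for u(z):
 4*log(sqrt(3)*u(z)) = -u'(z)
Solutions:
 Integral(1/(2*log(_y) + log(3)), (_y, u(z)))/2 = C1 - z


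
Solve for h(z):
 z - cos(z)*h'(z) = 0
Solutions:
 h(z) = C1 + Integral(z/cos(z), z)


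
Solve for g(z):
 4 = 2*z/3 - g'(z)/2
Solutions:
 g(z) = C1 + 2*z^2/3 - 8*z


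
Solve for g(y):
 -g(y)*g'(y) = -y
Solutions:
 g(y) = -sqrt(C1 + y^2)
 g(y) = sqrt(C1 + y^2)


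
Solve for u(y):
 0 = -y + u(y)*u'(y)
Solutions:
 u(y) = -sqrt(C1 + y^2)
 u(y) = sqrt(C1 + y^2)


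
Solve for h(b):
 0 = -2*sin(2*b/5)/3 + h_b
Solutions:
 h(b) = C1 - 5*cos(2*b/5)/3


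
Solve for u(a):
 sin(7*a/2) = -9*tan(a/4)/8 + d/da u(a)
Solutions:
 u(a) = C1 - 9*log(cos(a/4))/2 - 2*cos(7*a/2)/7


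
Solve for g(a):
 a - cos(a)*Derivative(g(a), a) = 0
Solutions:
 g(a) = C1 + Integral(a/cos(a), a)


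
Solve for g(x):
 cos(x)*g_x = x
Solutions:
 g(x) = C1 + Integral(x/cos(x), x)


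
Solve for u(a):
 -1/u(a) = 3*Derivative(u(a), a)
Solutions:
 u(a) = -sqrt(C1 - 6*a)/3
 u(a) = sqrt(C1 - 6*a)/3


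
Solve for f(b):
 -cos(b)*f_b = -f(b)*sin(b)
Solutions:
 f(b) = C1/cos(b)


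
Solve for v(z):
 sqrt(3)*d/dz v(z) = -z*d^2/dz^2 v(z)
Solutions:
 v(z) = C1 + C2*z^(1 - sqrt(3))


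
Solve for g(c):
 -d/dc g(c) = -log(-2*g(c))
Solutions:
 -Integral(1/(log(-_y) + log(2)), (_y, g(c))) = C1 - c


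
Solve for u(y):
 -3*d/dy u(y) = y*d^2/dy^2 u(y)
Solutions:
 u(y) = C1 + C2/y^2


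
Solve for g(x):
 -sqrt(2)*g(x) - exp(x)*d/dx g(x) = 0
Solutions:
 g(x) = C1*exp(sqrt(2)*exp(-x))


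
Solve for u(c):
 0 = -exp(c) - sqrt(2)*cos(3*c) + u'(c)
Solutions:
 u(c) = C1 + exp(c) + sqrt(2)*sin(3*c)/3


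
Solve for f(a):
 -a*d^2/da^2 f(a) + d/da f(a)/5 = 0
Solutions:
 f(a) = C1 + C2*a^(6/5)


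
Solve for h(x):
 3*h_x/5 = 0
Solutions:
 h(x) = C1


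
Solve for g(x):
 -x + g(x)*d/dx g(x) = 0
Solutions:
 g(x) = -sqrt(C1 + x^2)
 g(x) = sqrt(C1 + x^2)


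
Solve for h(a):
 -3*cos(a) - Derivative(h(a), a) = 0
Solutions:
 h(a) = C1 - 3*sin(a)


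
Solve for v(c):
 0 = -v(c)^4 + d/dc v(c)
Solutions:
 v(c) = (-1/(C1 + 3*c))^(1/3)
 v(c) = (-1/(C1 + c))^(1/3)*(-3^(2/3) - 3*3^(1/6)*I)/6
 v(c) = (-1/(C1 + c))^(1/3)*(-3^(2/3) + 3*3^(1/6)*I)/6


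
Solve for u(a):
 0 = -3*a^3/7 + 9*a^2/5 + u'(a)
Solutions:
 u(a) = C1 + 3*a^4/28 - 3*a^3/5


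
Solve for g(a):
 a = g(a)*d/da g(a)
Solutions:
 g(a) = -sqrt(C1 + a^2)
 g(a) = sqrt(C1 + a^2)


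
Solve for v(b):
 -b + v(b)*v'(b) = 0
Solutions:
 v(b) = -sqrt(C1 + b^2)
 v(b) = sqrt(C1 + b^2)


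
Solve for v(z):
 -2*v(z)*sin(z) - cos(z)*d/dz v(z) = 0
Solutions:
 v(z) = C1*cos(z)^2


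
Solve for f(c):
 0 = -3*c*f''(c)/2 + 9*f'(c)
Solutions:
 f(c) = C1 + C2*c^7


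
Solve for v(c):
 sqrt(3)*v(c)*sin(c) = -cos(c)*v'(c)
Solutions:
 v(c) = C1*cos(c)^(sqrt(3))


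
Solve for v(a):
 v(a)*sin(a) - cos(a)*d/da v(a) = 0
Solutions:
 v(a) = C1/cos(a)


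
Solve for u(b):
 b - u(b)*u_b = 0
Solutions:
 u(b) = -sqrt(C1 + b^2)
 u(b) = sqrt(C1 + b^2)


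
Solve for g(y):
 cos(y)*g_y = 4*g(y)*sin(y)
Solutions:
 g(y) = C1/cos(y)^4


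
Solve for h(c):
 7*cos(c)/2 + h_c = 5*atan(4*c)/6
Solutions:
 h(c) = C1 + 5*c*atan(4*c)/6 - 5*log(16*c^2 + 1)/48 - 7*sin(c)/2


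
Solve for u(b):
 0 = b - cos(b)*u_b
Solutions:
 u(b) = C1 + Integral(b/cos(b), b)


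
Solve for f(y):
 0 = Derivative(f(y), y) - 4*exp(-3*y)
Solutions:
 f(y) = C1 - 4*exp(-3*y)/3


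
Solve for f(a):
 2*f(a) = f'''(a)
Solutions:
 f(a) = C3*exp(2^(1/3)*a) + (C1*sin(2^(1/3)*sqrt(3)*a/2) + C2*cos(2^(1/3)*sqrt(3)*a/2))*exp(-2^(1/3)*a/2)


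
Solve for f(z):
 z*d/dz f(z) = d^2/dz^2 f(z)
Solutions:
 f(z) = C1 + C2*erfi(sqrt(2)*z/2)


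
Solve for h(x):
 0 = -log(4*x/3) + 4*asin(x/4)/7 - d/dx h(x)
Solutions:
 h(x) = C1 - x*log(x) + 4*x*asin(x/4)/7 - 2*x*log(2) + x + x*log(3) + 4*sqrt(16 - x^2)/7


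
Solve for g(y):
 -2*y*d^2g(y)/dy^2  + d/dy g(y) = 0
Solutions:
 g(y) = C1 + C2*y^(3/2)


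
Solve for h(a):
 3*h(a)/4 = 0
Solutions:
 h(a) = 0


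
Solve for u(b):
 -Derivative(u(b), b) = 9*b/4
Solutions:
 u(b) = C1 - 9*b^2/8


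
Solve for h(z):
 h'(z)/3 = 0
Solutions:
 h(z) = C1


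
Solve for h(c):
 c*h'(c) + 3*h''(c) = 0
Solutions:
 h(c) = C1 + C2*erf(sqrt(6)*c/6)


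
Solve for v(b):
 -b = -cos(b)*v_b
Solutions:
 v(b) = C1 + Integral(b/cos(b), b)


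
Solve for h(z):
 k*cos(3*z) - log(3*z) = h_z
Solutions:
 h(z) = C1 + k*sin(3*z)/3 - z*log(z) - z*log(3) + z


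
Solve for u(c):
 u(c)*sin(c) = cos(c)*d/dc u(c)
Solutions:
 u(c) = C1/cos(c)


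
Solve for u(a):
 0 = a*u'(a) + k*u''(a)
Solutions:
 u(a) = C1 + C2*sqrt(k)*erf(sqrt(2)*a*sqrt(1/k)/2)


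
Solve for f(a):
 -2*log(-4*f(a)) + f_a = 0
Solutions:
 -Integral(1/(log(-_y) + 2*log(2)), (_y, f(a)))/2 = C1 - a


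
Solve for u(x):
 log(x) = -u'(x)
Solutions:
 u(x) = C1 - x*log(x) + x


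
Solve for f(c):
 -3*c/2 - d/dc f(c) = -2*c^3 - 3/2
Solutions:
 f(c) = C1 + c^4/2 - 3*c^2/4 + 3*c/2


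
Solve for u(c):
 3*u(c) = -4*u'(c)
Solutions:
 u(c) = C1*exp(-3*c/4)


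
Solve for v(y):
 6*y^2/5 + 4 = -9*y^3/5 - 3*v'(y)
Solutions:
 v(y) = C1 - 3*y^4/20 - 2*y^3/15 - 4*y/3


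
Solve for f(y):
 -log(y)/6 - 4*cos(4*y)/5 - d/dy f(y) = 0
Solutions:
 f(y) = C1 - y*log(y)/6 + y/6 - sin(4*y)/5


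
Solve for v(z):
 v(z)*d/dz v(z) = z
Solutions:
 v(z) = -sqrt(C1 + z^2)
 v(z) = sqrt(C1 + z^2)


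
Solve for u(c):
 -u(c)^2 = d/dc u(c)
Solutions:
 u(c) = 1/(C1 + c)


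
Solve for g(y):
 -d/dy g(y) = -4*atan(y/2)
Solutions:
 g(y) = C1 + 4*y*atan(y/2) - 4*log(y^2 + 4)


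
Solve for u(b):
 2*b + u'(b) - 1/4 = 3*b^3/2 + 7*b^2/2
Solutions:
 u(b) = C1 + 3*b^4/8 + 7*b^3/6 - b^2 + b/4


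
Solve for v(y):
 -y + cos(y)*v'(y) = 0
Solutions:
 v(y) = C1 + Integral(y/cos(y), y)


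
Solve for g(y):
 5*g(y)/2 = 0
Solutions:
 g(y) = 0


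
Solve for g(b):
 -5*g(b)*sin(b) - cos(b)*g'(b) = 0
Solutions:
 g(b) = C1*cos(b)^5


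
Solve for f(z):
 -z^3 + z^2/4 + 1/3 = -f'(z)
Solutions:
 f(z) = C1 + z^4/4 - z^3/12 - z/3


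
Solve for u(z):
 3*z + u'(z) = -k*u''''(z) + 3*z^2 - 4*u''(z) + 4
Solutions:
 u(z) = C1 + C2*exp(2^(1/3)*z*(6^(1/3)*(sqrt(3)*sqrt((27 + 256/k)/k^2) + 9/k)^(1/3)/12 - 2^(1/3)*3^(5/6)*I*(sqrt(3)*sqrt((27 + 256/k)/k^2) + 9/k)^(1/3)/12 + 8/(k*(-3^(1/3) + 3^(5/6)*I)*(sqrt(3)*sqrt((27 + 256/k)/k^2) + 9/k)^(1/3)))) + C3*exp(2^(1/3)*z*(6^(1/3)*(sqrt(3)*sqrt((27 + 256/k)/k^2) + 9/k)^(1/3)/12 + 2^(1/3)*3^(5/6)*I*(sqrt(3)*sqrt((27 + 256/k)/k^2) + 9/k)^(1/3)/12 - 8/(k*(3^(1/3) + 3^(5/6)*I)*(sqrt(3)*sqrt((27 + 256/k)/k^2) + 9/k)^(1/3)))) + C4*exp(6^(1/3)*z*(-2^(1/3)*(sqrt(3)*sqrt((27 + 256/k)/k^2) + 9/k)^(1/3) + 8*3^(1/3)/(k*(sqrt(3)*sqrt((27 + 256/k)/k^2) + 9/k)^(1/3)))/6) + z^3 - 27*z^2/2 + 112*z


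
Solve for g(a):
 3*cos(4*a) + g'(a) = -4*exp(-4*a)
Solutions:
 g(a) = C1 - 3*sin(4*a)/4 + exp(-4*a)


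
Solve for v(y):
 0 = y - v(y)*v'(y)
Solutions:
 v(y) = -sqrt(C1 + y^2)
 v(y) = sqrt(C1 + y^2)


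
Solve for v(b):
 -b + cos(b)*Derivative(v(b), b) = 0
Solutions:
 v(b) = C1 + Integral(b/cos(b), b)


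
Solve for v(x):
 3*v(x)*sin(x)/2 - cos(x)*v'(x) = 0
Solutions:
 v(x) = C1/cos(x)^(3/2)


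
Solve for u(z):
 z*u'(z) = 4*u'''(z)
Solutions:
 u(z) = C1 + Integral(C2*airyai(2^(1/3)*z/2) + C3*airybi(2^(1/3)*z/2), z)


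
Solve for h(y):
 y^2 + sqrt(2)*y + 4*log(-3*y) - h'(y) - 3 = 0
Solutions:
 h(y) = C1 + y^3/3 + sqrt(2)*y^2/2 + 4*y*log(-y) + y*(-7 + 4*log(3))


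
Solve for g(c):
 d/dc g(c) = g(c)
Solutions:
 g(c) = C1*exp(c)


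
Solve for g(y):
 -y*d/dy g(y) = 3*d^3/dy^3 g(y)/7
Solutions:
 g(y) = C1 + Integral(C2*airyai(-3^(2/3)*7^(1/3)*y/3) + C3*airybi(-3^(2/3)*7^(1/3)*y/3), y)


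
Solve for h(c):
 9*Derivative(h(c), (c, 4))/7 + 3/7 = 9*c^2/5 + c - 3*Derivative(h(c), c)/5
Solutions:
 h(c) = C1 + C4*exp(-15^(2/3)*7^(1/3)*c/15) + c^3 + 5*c^2/6 - 5*c/7 + (C2*sin(3^(1/6)*5^(2/3)*7^(1/3)*c/10) + C3*cos(3^(1/6)*5^(2/3)*7^(1/3)*c/10))*exp(15^(2/3)*7^(1/3)*c/30)


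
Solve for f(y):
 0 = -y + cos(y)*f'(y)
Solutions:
 f(y) = C1 + Integral(y/cos(y), y)


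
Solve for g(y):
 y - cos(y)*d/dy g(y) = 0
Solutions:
 g(y) = C1 + Integral(y/cos(y), y)


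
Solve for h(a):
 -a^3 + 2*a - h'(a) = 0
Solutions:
 h(a) = C1 - a^4/4 + a^2


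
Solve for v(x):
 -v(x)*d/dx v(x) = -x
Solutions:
 v(x) = -sqrt(C1 + x^2)
 v(x) = sqrt(C1 + x^2)


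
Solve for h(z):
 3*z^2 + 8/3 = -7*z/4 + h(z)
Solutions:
 h(z) = 3*z^2 + 7*z/4 + 8/3


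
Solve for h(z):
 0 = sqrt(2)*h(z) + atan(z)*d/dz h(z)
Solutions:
 h(z) = C1*exp(-sqrt(2)*Integral(1/atan(z), z))


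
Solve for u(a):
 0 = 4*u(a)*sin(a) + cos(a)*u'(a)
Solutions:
 u(a) = C1*cos(a)^4


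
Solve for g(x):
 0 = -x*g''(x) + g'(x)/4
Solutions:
 g(x) = C1 + C2*x^(5/4)


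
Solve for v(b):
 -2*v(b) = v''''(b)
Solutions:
 v(b) = (C1*sin(2^(3/4)*b/2) + C2*cos(2^(3/4)*b/2))*exp(-2^(3/4)*b/2) + (C3*sin(2^(3/4)*b/2) + C4*cos(2^(3/4)*b/2))*exp(2^(3/4)*b/2)


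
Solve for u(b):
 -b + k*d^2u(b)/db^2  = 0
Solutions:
 u(b) = C1 + C2*b + b^3/(6*k)


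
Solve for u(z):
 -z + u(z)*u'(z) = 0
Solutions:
 u(z) = -sqrt(C1 + z^2)
 u(z) = sqrt(C1 + z^2)


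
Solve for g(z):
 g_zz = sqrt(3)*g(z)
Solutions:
 g(z) = C1*exp(-3^(1/4)*z) + C2*exp(3^(1/4)*z)


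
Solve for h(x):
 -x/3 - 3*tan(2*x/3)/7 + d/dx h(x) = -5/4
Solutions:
 h(x) = C1 + x^2/6 - 5*x/4 - 9*log(cos(2*x/3))/14


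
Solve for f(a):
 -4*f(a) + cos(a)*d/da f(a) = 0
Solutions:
 f(a) = C1*(sin(a)^2 + 2*sin(a) + 1)/(sin(a)^2 - 2*sin(a) + 1)


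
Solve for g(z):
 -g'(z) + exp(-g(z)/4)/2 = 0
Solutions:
 g(z) = 4*log(C1 + z/8)


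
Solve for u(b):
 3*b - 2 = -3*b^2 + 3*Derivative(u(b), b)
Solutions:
 u(b) = C1 + b^3/3 + b^2/2 - 2*b/3


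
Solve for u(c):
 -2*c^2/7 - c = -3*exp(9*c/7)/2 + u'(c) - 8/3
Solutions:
 u(c) = C1 - 2*c^3/21 - c^2/2 + 8*c/3 + 7*exp(9*c/7)/6


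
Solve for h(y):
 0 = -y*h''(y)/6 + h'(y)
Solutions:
 h(y) = C1 + C2*y^7


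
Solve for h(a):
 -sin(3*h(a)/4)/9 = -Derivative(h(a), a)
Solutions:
 -a/9 + 2*log(cos(3*h(a)/4) - 1)/3 - 2*log(cos(3*h(a)/4) + 1)/3 = C1


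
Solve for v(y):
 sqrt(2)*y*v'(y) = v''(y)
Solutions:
 v(y) = C1 + C2*erfi(2^(3/4)*y/2)


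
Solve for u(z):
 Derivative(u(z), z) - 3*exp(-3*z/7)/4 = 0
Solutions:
 u(z) = C1 - 7*exp(-3*z/7)/4


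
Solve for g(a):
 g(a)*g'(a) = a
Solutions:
 g(a) = -sqrt(C1 + a^2)
 g(a) = sqrt(C1 + a^2)


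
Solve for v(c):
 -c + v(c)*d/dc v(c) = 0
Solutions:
 v(c) = -sqrt(C1 + c^2)
 v(c) = sqrt(C1 + c^2)


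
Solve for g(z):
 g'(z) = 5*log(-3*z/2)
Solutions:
 g(z) = C1 + 5*z*log(-z) + 5*z*(-1 - log(2) + log(3))


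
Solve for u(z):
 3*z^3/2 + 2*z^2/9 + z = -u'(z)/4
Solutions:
 u(z) = C1 - 3*z^4/2 - 8*z^3/27 - 2*z^2


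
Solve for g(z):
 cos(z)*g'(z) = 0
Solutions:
 g(z) = C1


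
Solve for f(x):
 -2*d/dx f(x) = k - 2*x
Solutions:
 f(x) = C1 - k*x/2 + x^2/2


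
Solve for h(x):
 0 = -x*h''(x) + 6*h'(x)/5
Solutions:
 h(x) = C1 + C2*x^(11/5)


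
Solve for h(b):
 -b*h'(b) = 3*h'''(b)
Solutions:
 h(b) = C1 + Integral(C2*airyai(-3^(2/3)*b/3) + C3*airybi(-3^(2/3)*b/3), b)


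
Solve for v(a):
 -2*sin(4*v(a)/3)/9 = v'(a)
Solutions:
 2*a/9 + 3*log(cos(4*v(a)/3) - 1)/8 - 3*log(cos(4*v(a)/3) + 1)/8 = C1


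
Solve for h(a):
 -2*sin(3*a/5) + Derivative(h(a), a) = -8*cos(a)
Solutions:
 h(a) = C1 - 8*sin(a) - 10*cos(3*a/5)/3


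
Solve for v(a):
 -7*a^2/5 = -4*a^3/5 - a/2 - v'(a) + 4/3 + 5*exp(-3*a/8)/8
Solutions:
 v(a) = C1 - a^4/5 + 7*a^3/15 - a^2/4 + 4*a/3 - 5*exp(-3*a/8)/3


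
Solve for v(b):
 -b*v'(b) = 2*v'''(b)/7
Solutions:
 v(b) = C1 + Integral(C2*airyai(-2^(2/3)*7^(1/3)*b/2) + C3*airybi(-2^(2/3)*7^(1/3)*b/2), b)


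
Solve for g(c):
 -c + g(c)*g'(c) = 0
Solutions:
 g(c) = -sqrt(C1 + c^2)
 g(c) = sqrt(C1 + c^2)


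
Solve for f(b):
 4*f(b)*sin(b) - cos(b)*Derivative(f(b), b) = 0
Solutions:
 f(b) = C1/cos(b)^4


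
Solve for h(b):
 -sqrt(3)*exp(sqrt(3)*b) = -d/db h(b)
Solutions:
 h(b) = C1 + exp(sqrt(3)*b)


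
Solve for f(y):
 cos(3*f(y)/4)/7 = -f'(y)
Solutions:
 y/7 - 2*log(sin(3*f(y)/4) - 1)/3 + 2*log(sin(3*f(y)/4) + 1)/3 = C1


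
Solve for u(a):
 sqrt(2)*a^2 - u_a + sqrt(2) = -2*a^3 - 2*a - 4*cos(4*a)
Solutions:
 u(a) = C1 + a^4/2 + sqrt(2)*a^3/3 + a^2 + sqrt(2)*a + sin(4*a)


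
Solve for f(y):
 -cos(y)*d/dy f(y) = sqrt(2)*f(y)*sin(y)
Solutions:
 f(y) = C1*cos(y)^(sqrt(2))


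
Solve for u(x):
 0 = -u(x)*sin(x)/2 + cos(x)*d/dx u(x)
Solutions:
 u(x) = C1/sqrt(cos(x))


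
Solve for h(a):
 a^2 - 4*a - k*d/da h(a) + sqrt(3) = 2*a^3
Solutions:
 h(a) = C1 - a^4/(2*k) + a^3/(3*k) - 2*a^2/k + sqrt(3)*a/k


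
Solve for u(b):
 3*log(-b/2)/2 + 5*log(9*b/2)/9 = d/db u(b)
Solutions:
 u(b) = C1 + 37*b*log(b)/18 + b*(-37 - 37*log(2) + 20*log(3) + 27*I*pi)/18


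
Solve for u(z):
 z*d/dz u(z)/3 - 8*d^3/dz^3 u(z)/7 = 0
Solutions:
 u(z) = C1 + Integral(C2*airyai(3^(2/3)*7^(1/3)*z/6) + C3*airybi(3^(2/3)*7^(1/3)*z/6), z)


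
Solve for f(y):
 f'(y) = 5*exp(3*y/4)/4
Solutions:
 f(y) = C1 + 5*exp(3*y/4)/3


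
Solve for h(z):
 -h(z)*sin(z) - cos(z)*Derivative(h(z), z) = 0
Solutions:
 h(z) = C1*cos(z)


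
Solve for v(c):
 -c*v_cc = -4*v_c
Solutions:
 v(c) = C1 + C2*c^5


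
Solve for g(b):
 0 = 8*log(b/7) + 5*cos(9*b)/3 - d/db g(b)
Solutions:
 g(b) = C1 + 8*b*log(b) - 8*b*log(7) - 8*b + 5*sin(9*b)/27


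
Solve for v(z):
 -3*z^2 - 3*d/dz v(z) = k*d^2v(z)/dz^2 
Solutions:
 v(z) = C1 + C2*exp(-3*z/k) - 2*k^2*z/9 + k*z^2/3 - z^3/3


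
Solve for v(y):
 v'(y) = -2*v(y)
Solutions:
 v(y) = C1*exp(-2*y)


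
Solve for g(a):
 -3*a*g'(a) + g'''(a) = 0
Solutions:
 g(a) = C1 + Integral(C2*airyai(3^(1/3)*a) + C3*airybi(3^(1/3)*a), a)


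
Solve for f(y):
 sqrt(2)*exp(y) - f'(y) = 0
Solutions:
 f(y) = C1 + sqrt(2)*exp(y)


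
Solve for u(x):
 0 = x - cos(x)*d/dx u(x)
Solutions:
 u(x) = C1 + Integral(x/cos(x), x)


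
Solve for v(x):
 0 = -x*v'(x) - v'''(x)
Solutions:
 v(x) = C1 + Integral(C2*airyai(-x) + C3*airybi(-x), x)


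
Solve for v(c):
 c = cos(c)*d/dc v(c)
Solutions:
 v(c) = C1 + Integral(c/cos(c), c)


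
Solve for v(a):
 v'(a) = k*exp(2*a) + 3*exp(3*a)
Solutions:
 v(a) = C1 + k*exp(2*a)/2 + exp(3*a)


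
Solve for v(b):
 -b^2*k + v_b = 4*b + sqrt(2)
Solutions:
 v(b) = C1 + b^3*k/3 + 2*b^2 + sqrt(2)*b


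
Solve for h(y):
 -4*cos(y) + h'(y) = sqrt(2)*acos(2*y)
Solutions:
 h(y) = C1 + sqrt(2)*(y*acos(2*y) - sqrt(1 - 4*y^2)/2) + 4*sin(y)


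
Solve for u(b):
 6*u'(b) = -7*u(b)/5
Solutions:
 u(b) = C1*exp(-7*b/30)


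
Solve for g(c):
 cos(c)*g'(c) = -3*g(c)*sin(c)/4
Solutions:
 g(c) = C1*cos(c)^(3/4)


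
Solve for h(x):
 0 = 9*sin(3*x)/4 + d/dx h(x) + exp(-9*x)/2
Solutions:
 h(x) = C1 + 3*cos(3*x)/4 + exp(-9*x)/18


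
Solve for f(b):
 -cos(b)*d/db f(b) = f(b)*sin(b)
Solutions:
 f(b) = C1*cos(b)


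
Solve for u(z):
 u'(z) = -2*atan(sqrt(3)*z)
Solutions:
 u(z) = C1 - 2*z*atan(sqrt(3)*z) + sqrt(3)*log(3*z^2 + 1)/3


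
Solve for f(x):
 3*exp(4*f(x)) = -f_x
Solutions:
 f(x) = log(-I*(1/(C1 + 12*x))^(1/4))
 f(x) = log(I*(1/(C1 + 12*x))^(1/4))
 f(x) = log(-(1/(C1 + 12*x))^(1/4))
 f(x) = log(1/(C1 + 12*x))/4


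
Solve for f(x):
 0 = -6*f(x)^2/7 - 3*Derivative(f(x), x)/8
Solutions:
 f(x) = 7/(C1 + 16*x)


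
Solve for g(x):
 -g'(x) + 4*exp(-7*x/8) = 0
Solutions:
 g(x) = C1 - 32*exp(-7*x/8)/7


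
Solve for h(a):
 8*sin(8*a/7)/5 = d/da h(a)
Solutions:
 h(a) = C1 - 7*cos(8*a/7)/5


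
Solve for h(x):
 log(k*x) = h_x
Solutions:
 h(x) = C1 + x*log(k*x) - x


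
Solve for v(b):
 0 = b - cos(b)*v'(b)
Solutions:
 v(b) = C1 + Integral(b/cos(b), b)


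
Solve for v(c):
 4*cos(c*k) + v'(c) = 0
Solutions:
 v(c) = C1 - 4*sin(c*k)/k


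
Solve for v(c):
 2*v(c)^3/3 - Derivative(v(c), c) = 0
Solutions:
 v(c) = -sqrt(6)*sqrt(-1/(C1 + 2*c))/2
 v(c) = sqrt(6)*sqrt(-1/(C1 + 2*c))/2


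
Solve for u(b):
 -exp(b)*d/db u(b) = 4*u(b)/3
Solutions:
 u(b) = C1*exp(4*exp(-b)/3)


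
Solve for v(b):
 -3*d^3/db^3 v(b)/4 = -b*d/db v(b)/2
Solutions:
 v(b) = C1 + Integral(C2*airyai(2^(1/3)*3^(2/3)*b/3) + C3*airybi(2^(1/3)*3^(2/3)*b/3), b)


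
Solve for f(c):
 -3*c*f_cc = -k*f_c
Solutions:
 f(c) = C1 + c^(re(k)/3 + 1)*(C2*sin(log(c)*Abs(im(k))/3) + C3*cos(log(c)*im(k)/3))


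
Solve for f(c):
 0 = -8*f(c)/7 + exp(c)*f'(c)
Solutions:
 f(c) = C1*exp(-8*exp(-c)/7)


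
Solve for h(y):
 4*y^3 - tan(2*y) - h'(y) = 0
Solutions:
 h(y) = C1 + y^4 + log(cos(2*y))/2


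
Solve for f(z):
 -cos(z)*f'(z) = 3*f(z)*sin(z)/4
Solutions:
 f(z) = C1*cos(z)^(3/4)


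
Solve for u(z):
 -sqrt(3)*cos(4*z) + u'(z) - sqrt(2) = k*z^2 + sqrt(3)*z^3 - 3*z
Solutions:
 u(z) = C1 + k*z^3/3 + sqrt(3)*z^4/4 - 3*z^2/2 + sqrt(2)*z + sqrt(3)*sin(4*z)/4


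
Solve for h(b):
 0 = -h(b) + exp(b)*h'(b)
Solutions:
 h(b) = C1*exp(-exp(-b))


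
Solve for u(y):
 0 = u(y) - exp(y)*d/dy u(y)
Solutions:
 u(y) = C1*exp(-exp(-y))


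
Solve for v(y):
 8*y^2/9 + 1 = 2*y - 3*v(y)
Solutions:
 v(y) = -8*y^2/27 + 2*y/3 - 1/3


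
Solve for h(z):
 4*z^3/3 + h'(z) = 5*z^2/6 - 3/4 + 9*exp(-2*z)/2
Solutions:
 h(z) = C1 - z^4/3 + 5*z^3/18 - 3*z/4 - 9*exp(-2*z)/4


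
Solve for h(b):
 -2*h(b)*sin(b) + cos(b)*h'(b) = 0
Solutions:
 h(b) = C1/cos(b)^2


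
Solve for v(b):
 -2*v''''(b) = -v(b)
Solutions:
 v(b) = C1*exp(-2^(3/4)*b/2) + C2*exp(2^(3/4)*b/2) + C3*sin(2^(3/4)*b/2) + C4*cos(2^(3/4)*b/2)


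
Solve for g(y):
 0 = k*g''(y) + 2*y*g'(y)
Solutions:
 g(y) = C1 + C2*sqrt(k)*erf(y*sqrt(1/k))


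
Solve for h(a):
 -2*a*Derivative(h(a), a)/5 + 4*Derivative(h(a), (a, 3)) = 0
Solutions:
 h(a) = C1 + Integral(C2*airyai(10^(2/3)*a/10) + C3*airybi(10^(2/3)*a/10), a)


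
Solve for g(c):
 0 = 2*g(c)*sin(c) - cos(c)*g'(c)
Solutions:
 g(c) = C1/cos(c)^2


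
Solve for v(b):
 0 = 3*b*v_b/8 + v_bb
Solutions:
 v(b) = C1 + C2*erf(sqrt(3)*b/4)


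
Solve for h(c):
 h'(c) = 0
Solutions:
 h(c) = C1


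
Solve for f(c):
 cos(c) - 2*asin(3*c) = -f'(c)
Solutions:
 f(c) = C1 + 2*c*asin(3*c) + 2*sqrt(1 - 9*c^2)/3 - sin(c)


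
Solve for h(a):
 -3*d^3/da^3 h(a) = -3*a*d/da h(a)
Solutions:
 h(a) = C1 + Integral(C2*airyai(a) + C3*airybi(a), a)


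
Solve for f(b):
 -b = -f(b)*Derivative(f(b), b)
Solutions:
 f(b) = -sqrt(C1 + b^2)
 f(b) = sqrt(C1 + b^2)


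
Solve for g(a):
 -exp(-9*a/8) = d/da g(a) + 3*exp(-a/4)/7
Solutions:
 g(a) = C1 + 12*exp(-a/4)/7 + 8*exp(-9*a/8)/9


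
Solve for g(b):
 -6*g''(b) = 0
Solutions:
 g(b) = C1 + C2*b


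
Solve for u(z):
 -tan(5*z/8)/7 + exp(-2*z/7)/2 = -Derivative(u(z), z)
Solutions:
 u(z) = C1 + 4*log(tan(5*z/8)^2 + 1)/35 + 7*exp(-2*z/7)/4


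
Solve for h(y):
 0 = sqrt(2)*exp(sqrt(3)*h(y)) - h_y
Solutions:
 h(y) = sqrt(3)*(2*log(-1/(C1 + sqrt(2)*y)) - log(3))/6


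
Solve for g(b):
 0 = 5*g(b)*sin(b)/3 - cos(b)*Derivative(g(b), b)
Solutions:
 g(b) = C1/cos(b)^(5/3)


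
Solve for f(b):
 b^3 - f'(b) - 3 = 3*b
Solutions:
 f(b) = C1 + b^4/4 - 3*b^2/2 - 3*b


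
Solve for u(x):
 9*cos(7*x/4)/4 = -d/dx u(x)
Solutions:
 u(x) = C1 - 9*sin(7*x/4)/7


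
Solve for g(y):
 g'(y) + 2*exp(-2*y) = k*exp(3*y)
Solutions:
 g(y) = C1 + k*exp(3*y)/3 + exp(-2*y)


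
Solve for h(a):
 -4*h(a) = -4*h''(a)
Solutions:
 h(a) = C1*exp(-a) + C2*exp(a)


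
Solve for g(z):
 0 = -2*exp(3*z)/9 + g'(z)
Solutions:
 g(z) = C1 + 2*exp(3*z)/27


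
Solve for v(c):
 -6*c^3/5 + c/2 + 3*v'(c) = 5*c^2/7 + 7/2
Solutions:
 v(c) = C1 + c^4/10 + 5*c^3/63 - c^2/12 + 7*c/6


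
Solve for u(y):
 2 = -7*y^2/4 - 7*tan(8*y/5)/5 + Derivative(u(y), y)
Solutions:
 u(y) = C1 + 7*y^3/12 + 2*y - 7*log(cos(8*y/5))/8


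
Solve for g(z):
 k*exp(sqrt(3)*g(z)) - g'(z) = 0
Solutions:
 g(z) = sqrt(3)*(2*log(-1/(C1 + k*z)) - log(3))/6


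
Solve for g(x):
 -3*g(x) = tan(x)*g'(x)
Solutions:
 g(x) = C1/sin(x)^3


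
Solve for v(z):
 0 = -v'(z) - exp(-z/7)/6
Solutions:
 v(z) = C1 + 7*exp(-z/7)/6


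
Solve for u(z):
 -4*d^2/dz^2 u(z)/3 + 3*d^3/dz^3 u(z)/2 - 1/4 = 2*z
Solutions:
 u(z) = C1 + C2*z + C3*exp(8*z/9) - z^3/4 - 15*z^2/16


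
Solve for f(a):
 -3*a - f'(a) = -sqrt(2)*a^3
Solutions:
 f(a) = C1 + sqrt(2)*a^4/4 - 3*a^2/2


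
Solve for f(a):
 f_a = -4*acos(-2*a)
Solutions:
 f(a) = C1 - 4*a*acos(-2*a) - 2*sqrt(1 - 4*a^2)


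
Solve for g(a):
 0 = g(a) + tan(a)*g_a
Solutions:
 g(a) = C1/sin(a)


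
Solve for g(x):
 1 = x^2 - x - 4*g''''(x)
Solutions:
 g(x) = C1 + C2*x + C3*x^2 + C4*x^3 + x^6/1440 - x^5/480 - x^4/96


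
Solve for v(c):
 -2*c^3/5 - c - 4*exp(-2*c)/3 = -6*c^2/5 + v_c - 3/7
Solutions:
 v(c) = C1 - c^4/10 + 2*c^3/5 - c^2/2 + 3*c/7 + 2*exp(-2*c)/3


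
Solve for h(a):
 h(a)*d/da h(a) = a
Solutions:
 h(a) = -sqrt(C1 + a^2)
 h(a) = sqrt(C1 + a^2)


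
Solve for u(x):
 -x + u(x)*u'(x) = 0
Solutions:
 u(x) = -sqrt(C1 + x^2)
 u(x) = sqrt(C1 + x^2)


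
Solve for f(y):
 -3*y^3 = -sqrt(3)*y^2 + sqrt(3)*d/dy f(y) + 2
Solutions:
 f(y) = C1 - sqrt(3)*y^4/4 + y^3/3 - 2*sqrt(3)*y/3


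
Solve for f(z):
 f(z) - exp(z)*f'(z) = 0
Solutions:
 f(z) = C1*exp(-exp(-z))


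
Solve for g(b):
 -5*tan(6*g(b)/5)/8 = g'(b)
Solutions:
 g(b) = -5*asin(C1*exp(-3*b/4))/6 + 5*pi/6
 g(b) = 5*asin(C1*exp(-3*b/4))/6


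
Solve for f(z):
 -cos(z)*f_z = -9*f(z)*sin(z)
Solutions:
 f(z) = C1/cos(z)^9


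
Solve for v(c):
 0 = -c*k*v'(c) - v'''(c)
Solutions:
 v(c) = C1 + Integral(C2*airyai(c*(-k)^(1/3)) + C3*airybi(c*(-k)^(1/3)), c)


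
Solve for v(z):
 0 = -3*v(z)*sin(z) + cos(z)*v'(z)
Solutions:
 v(z) = C1/cos(z)^3


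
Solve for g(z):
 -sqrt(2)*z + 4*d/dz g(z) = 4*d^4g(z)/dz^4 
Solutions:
 g(z) = C1 + C4*exp(z) + sqrt(2)*z^2/8 + (C2*sin(sqrt(3)*z/2) + C3*cos(sqrt(3)*z/2))*exp(-z/2)


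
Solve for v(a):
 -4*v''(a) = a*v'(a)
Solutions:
 v(a) = C1 + C2*erf(sqrt(2)*a/4)


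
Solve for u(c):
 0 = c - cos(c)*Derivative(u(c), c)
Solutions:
 u(c) = C1 + Integral(c/cos(c), c)


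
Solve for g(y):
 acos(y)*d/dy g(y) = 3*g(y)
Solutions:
 g(y) = C1*exp(3*Integral(1/acos(y), y))


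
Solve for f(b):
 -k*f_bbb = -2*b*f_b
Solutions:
 f(b) = C1 + Integral(C2*airyai(2^(1/3)*b*(1/k)^(1/3)) + C3*airybi(2^(1/3)*b*(1/k)^(1/3)), b)


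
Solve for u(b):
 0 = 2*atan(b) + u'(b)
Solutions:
 u(b) = C1 - 2*b*atan(b) + log(b^2 + 1)


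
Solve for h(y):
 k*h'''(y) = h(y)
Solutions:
 h(y) = C1*exp(y*(1/k)^(1/3)) + C2*exp(y*(-1 + sqrt(3)*I)*(1/k)^(1/3)/2) + C3*exp(-y*(1 + sqrt(3)*I)*(1/k)^(1/3)/2)


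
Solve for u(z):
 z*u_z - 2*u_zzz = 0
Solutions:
 u(z) = C1 + Integral(C2*airyai(2^(2/3)*z/2) + C3*airybi(2^(2/3)*z/2), z)


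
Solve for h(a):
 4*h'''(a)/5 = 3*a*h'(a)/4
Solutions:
 h(a) = C1 + Integral(C2*airyai(15^(1/3)*2^(2/3)*a/4) + C3*airybi(15^(1/3)*2^(2/3)*a/4), a)


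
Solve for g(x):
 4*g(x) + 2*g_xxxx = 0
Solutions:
 g(x) = (C1*sin(2^(3/4)*x/2) + C2*cos(2^(3/4)*x/2))*exp(-2^(3/4)*x/2) + (C3*sin(2^(3/4)*x/2) + C4*cos(2^(3/4)*x/2))*exp(2^(3/4)*x/2)


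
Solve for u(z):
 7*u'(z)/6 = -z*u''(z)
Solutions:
 u(z) = C1 + C2/z^(1/6)


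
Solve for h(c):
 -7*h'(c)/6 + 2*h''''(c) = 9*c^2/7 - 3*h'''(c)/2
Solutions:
 h(c) = C1 + C2*exp(-c*(3*3^(1/3)/(20*sqrt(7) + 53)^(1/3) + 6 + 3^(2/3)*(20*sqrt(7) + 53)^(1/3))/24)*sin(3^(1/6)*c*(-(20*sqrt(7) + 53)^(1/3) + 3^(2/3)/(20*sqrt(7) + 53)^(1/3))/8) + C3*exp(-c*(3*3^(1/3)/(20*sqrt(7) + 53)^(1/3) + 6 + 3^(2/3)*(20*sqrt(7) + 53)^(1/3))/24)*cos(3^(1/6)*c*(-(20*sqrt(7) + 53)^(1/3) + 3^(2/3)/(20*sqrt(7) + 53)^(1/3))/8) + C4*exp(c*(-3 + 3*3^(1/3)/(20*sqrt(7) + 53)^(1/3) + 3^(2/3)*(20*sqrt(7) + 53)^(1/3))/12) - 18*c^3/49 - 972*c/343


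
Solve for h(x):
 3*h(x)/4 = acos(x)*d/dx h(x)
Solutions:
 h(x) = C1*exp(3*Integral(1/acos(x), x)/4)
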